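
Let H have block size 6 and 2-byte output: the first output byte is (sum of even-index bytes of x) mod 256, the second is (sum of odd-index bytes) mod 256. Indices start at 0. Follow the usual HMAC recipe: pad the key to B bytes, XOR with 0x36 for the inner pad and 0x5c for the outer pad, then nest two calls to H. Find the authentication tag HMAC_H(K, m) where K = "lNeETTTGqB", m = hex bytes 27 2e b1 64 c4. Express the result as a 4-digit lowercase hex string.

5228

Key "lNeETTTGqB" = 6c 4e 65 45 54 54 54 47 71 42 is 10 bytes > B = 6, so hash it first: H(key) = ea 70, then zero-pad to 6 bytes: K' = ea 70 00 00 00 00.
K' ⊕ ipad = dc 46 36 36 36 36.  K' ⊕ opad = b6 2c 5c 5c 5c 5c.
Inner input = (K'⊕ipad) ∥ m = dc 46 36 36 36 36 ∥ 27 2e b1 64 c4.
Inner hash: even-index sum = 740 mod 256 = 228; odd-index sum = 324 mod 256 = 68 → e4 44.
Outer input = (K'⊕opad) ∥ inner = b6 2c 5c 5c 5c 5c ∥ e4 44.
Outer hash (tag): even-index sum = 594 mod 256 = 82; odd-index sum = 296 mod 256 = 40 → 52 28.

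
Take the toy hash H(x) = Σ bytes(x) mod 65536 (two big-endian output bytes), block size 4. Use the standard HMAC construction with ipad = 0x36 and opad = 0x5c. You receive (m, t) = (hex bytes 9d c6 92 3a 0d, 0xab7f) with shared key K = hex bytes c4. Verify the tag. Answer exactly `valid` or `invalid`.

Key hex bytes c4 is 1 byte ≤ B = 4; zero-pad to 4 bytes: K' = c4 00 00 00.
K' ⊕ ipad = f2 36 36 36; K' ⊕ opad = 98 5c 5c 5c.
Inner hash: sum = 242+54+54+54+157+198+146+58+13 = 976 → 03 d0.
Outer hash (recomputed tag): sum = 152+92+92+92+3+208 = 639 → 02 7f.
Recomputed tag = 027f; claimed = ab7f → mismatch.

invalid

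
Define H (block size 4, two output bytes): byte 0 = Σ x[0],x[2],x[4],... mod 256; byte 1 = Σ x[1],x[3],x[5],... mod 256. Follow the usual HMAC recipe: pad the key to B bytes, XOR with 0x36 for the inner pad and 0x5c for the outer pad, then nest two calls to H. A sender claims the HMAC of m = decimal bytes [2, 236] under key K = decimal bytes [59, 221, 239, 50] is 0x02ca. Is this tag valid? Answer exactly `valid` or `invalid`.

Key decimal bytes [59, 221, 239, 50] = 3b dd ef 32 is exactly B = 4 bytes: K' = 3b dd ef 32.
K' ⊕ ipad = 0d eb d9 04; K' ⊕ opad = 67 81 b3 6e.
Inner hash: even-index sum = 232 mod 256 = 232; odd-index sum = 475 mod 256 = 219 → e8 db.
Outer hash (recomputed tag): even-index sum = 514 mod 256 = 2; odd-index sum = 458 mod 256 = 202 → 02 ca.
Recomputed tag = 02ca; claimed = 02ca → match.

valid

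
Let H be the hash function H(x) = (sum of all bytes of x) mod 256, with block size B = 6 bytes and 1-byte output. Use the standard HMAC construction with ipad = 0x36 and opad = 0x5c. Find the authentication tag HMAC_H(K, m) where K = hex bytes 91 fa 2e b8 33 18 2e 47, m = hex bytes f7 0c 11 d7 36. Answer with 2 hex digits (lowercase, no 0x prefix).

6f

Key hex bytes 91 fa 2e b8 33 18 2e 47 is 8 bytes > B = 6, so hash it first: H(key) = 31, then zero-pad to 6 bytes: K' = 31 00 00 00 00 00.
K' ⊕ ipad = 07 36 36 36 36 36.  K' ⊕ opad = 6d 5c 5c 5c 5c 5c.
Inner input = (K'⊕ipad) ∥ m = 07 36 36 36 36 36 ∥ f7 0c 11 d7 36.
Inner hash: sum = 7+54+54+54+54+54+247+12+17+215+54 = 822; mod 256 = 54 → 36.
Outer input = (K'⊕opad) ∥ inner = 6d 5c 5c 5c 5c 5c ∥ 36.
Outer hash (tag): sum = 109+92+92+92+92+92+54 = 623; mod 256 = 111 → 6f.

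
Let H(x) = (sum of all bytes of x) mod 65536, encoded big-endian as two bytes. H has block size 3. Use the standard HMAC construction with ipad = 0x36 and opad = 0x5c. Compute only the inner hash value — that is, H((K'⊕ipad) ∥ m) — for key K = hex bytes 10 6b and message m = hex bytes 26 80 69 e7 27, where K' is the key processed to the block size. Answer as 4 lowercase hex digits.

02d6

Key hex bytes 10 6b is 2 bytes ≤ B = 3; zero-pad to 3 bytes: K' = 10 6b 00.
K' ⊕ ipad = 26 5d 36.
Inner input = 26 5d 36 ∥ 26 80 69 e7 27.
Inner hash: sum = 38+93+54+38+128+105+231+39 = 726 → 02 d6.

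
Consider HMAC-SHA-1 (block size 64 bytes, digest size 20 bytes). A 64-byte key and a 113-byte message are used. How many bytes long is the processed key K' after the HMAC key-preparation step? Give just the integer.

64

Key is 64 ≤ 64 bytes, zero-padded: |K'| = 64.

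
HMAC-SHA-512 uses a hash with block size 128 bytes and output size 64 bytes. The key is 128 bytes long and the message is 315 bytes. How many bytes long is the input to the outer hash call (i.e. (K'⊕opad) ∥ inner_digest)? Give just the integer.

192

Key is 128 ≤ 128 bytes, zero-padded: |K'| = 128.
Outer input = (K'⊕opad) ∥ H(inner) → 128 + 64 = 192 bytes.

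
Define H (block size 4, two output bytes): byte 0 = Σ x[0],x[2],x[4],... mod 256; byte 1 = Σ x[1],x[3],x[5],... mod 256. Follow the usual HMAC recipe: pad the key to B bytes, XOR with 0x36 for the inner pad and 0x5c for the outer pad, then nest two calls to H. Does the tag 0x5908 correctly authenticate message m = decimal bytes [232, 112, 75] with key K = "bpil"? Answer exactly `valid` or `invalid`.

invalid

Key "bpil" = 62 70 69 6c is exactly B = 4 bytes: K' = 62 70 69 6c.
K' ⊕ ipad = 54 46 5f 5a; K' ⊕ opad = 3e 2c 35 30.
Inner hash: even-index sum = 486 mod 256 = 230; odd-index sum = 272 mod 256 = 16 → e6 10.
Outer hash (recomputed tag): even-index sum = 345 mod 256 = 89; odd-index sum = 108 mod 256 = 108 → 59 6c.
Recomputed tag = 596c; claimed = 5908 → mismatch.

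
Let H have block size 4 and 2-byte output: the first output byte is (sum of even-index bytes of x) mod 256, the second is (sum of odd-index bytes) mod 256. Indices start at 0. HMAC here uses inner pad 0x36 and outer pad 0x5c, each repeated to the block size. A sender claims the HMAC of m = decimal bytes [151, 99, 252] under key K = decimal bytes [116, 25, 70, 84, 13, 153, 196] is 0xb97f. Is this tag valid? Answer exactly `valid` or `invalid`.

valid

Key decimal bytes [116, 25, 70, 84, 13, 153, 196] = 74 19 46 54 0d 99 c4 is 7 bytes > B = 4, so hash it first: H(key) = 8b 06, then zero-pad to 4 bytes: K' = 8b 06 00 00.
K' ⊕ ipad = bd 30 36 36; K' ⊕ opad = d7 5a 5c 5c.
Inner hash: even-index sum = 646 mod 256 = 134; odd-index sum = 201 mod 256 = 201 → 86 c9.
Outer hash (recomputed tag): even-index sum = 441 mod 256 = 185; odd-index sum = 383 mod 256 = 127 → b9 7f.
Recomputed tag = b97f; claimed = b97f → match.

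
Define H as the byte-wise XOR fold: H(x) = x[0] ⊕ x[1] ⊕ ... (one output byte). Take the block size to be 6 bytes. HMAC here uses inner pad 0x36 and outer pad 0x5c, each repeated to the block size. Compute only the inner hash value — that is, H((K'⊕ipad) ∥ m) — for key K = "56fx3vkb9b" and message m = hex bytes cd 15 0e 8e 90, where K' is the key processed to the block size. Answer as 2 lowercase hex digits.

Key "56fx3vkb9b" = 35 36 66 78 33 76 6b 62 39 62 is 10 bytes > B = 6, so hash it first: H(key) = 0a, then zero-pad to 6 bytes: K' = 0a 00 00 00 00 00.
K' ⊕ ipad = 3c 36 36 36 36 36.
Inner input = 3c 36 36 36 36 36 ∥ cd 15 0e 8e 90.
Inner hash: XOR 3c⊕36⊕36⊕36⊕36⊕36⊕cd⊕15⊕0e⊕8e⊕90 = c2.

c2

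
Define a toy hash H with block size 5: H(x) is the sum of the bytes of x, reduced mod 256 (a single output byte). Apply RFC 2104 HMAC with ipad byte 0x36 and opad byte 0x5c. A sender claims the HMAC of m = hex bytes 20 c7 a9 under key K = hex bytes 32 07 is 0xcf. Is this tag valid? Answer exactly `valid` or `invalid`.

invalid

Key hex bytes 32 07 is 2 bytes ≤ B = 5; zero-pad to 5 bytes: K' = 32 07 00 00 00.
K' ⊕ ipad = 04 31 36 36 36; K' ⊕ opad = 6e 5b 5c 5c 5c.
Inner hash: sum = 4+49+54+54+54+32+199+169 = 615; mod 256 = 103 → 67.
Outer hash (recomputed tag): sum = 110+91+92+92+92+103 = 580; mod 256 = 68 → 44.
Recomputed tag = 44; claimed = cf → mismatch.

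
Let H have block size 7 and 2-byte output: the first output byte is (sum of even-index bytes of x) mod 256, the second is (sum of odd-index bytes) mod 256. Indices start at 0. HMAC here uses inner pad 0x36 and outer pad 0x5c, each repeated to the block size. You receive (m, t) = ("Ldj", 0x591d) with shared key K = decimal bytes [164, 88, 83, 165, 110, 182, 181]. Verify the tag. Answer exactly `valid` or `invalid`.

Key decimal bytes [164, 88, 83, 165, 110, 182, 181] = a4 58 53 a5 6e b6 b5 is exactly B = 7 bytes: K' = a4 58 53 a5 6e b6 b5.
K' ⊕ ipad = 92 6e 65 93 58 80 83; K' ⊕ opad = f8 04 0f f9 32 ea e9.
Inner hash: even-index sum = 566 mod 256 = 54; odd-index sum = 567 mod 256 = 55 → 36 37.
Outer hash (recomputed tag): even-index sum = 601 mod 256 = 89; odd-index sum = 541 mod 256 = 29 → 59 1d.
Recomputed tag = 591d; claimed = 591d → match.

valid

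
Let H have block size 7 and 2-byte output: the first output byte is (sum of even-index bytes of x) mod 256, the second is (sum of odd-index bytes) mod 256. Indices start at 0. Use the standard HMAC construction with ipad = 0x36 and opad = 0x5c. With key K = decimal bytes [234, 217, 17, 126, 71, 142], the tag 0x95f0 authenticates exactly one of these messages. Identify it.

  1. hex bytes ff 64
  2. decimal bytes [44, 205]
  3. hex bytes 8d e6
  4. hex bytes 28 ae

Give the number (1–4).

Key decimal bytes [234, 217, 17, 126, 71, 142] = ea d9 11 7e 47 8e is 6 bytes ≤ B = 7; zero-pad to 7 bytes: K' = ea d9 11 7e 47 8e 00.
K' ⊕ ipad = dc ef 27 48 71 b8 36; K' ⊕ opad = b6 85 4d 22 1b d2 5c.
m1: inner = H(dc ef 27 48 71 b8 36 ff 64) = 0e ee; tag = H(b6 85 4d 22 1b d2 5c 0e ee) = 6887
m2: inner = H(dc ef 27 48 71 b8 36 2c cd) = 77 1b; tag = H(b6 85 4d 22 1b d2 5c 77 1b) = 95f0 ← matches
m3: inner = H(dc ef 27 48 71 b8 36 8d e6) = 90 7c; tag = H(b6 85 4d 22 1b d2 5c 90 7c) = f609
m4: inner = H(dc ef 27 48 71 b8 36 28 ae) = 58 17; tag = H(b6 85 4d 22 1b d2 5c 58 17) = 91d1

2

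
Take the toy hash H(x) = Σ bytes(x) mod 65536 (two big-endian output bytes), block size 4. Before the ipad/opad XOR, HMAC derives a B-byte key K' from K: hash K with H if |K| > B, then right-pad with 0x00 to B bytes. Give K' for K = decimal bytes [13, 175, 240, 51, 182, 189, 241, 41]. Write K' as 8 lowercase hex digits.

046c0000

|K| = 8 > B = 4, so first hash the key.
H(K): sum = 13+175+240+51+182+189+241+41 = 1132 → 04 6c.
Zero-pad H(K) = 04 6c to 4 bytes: K' = 04 6c 00 00.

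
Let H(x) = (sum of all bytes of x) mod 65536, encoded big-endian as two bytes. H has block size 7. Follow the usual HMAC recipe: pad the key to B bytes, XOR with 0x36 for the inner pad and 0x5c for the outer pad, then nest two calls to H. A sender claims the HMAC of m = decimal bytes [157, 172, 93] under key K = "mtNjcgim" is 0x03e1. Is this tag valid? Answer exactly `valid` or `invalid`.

Key "mtNjcgim" = 6d 74 4e 6a 63 67 69 6d is 8 bytes > B = 7, so hash it first: H(key) = 03 39, then zero-pad to 7 bytes: K' = 03 39 00 00 00 00 00.
K' ⊕ ipad = 35 0f 36 36 36 36 36; K' ⊕ opad = 5f 65 5c 5c 5c 5c 5c.
Inner hash: sum = 53+15+54+54+54+54+54+157+172+93 = 760 → 02 f8.
Outer hash (recomputed tag): sum = 95+101+92+92+92+92+92+2+248 = 906 → 03 8a.
Recomputed tag = 038a; claimed = 03e1 → mismatch.

invalid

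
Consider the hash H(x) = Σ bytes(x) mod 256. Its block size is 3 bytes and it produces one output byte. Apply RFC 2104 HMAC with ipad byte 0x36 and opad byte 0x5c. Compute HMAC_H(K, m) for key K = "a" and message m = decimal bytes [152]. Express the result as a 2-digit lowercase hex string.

Key "a" = 61 is 1 byte ≤ B = 3; zero-pad to 3 bytes: K' = 61 00 00.
K' ⊕ ipad = 57 36 36.  K' ⊕ opad = 3d 5c 5c.
Inner input = (K'⊕ipad) ∥ m = 57 36 36 ∥ 98.
Inner hash: sum = 87+54+54+152 = 347; mod 256 = 91 → 5b.
Outer input = (K'⊕opad) ∥ inner = 3d 5c 5c ∥ 5b.
Outer hash (tag): sum = 61+92+92+91 = 336; mod 256 = 80 → 50.

50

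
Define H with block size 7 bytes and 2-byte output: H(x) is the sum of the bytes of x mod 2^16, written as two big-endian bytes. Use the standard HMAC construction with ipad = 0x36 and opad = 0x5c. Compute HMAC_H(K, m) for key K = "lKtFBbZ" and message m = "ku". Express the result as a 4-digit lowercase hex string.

Key "lKtFBbZ" = 6c 4b 74 46 42 62 5a is exactly B = 7 bytes: K' = 6c 4b 74 46 42 62 5a.
K' ⊕ ipad = 5a 7d 42 70 74 54 6c.  K' ⊕ opad = 30 17 28 1a 1e 3e 06.
Inner input = (K'⊕ipad) ∥ m = 5a 7d 42 70 74 54 6c ∥ 6b 75.
Inner hash: sum = 90+125+66+112+116+84+108+107+117 = 925 → 03 9d.
Outer input = (K'⊕opad) ∥ inner = 30 17 28 1a 1e 3e 06 ∥ 03 9d.
Outer hash (tag): sum = 48+23+40+26+30+62+6+3+157 = 395 → 01 8b.

018b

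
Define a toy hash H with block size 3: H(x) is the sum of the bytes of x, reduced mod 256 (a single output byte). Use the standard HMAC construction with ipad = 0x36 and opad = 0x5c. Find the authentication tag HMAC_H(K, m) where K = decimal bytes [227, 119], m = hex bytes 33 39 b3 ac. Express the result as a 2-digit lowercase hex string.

Key decimal bytes [227, 119] = e3 77 is 2 bytes ≤ B = 3; zero-pad to 3 bytes: K' = e3 77 00.
K' ⊕ ipad = d5 41 36.  K' ⊕ opad = bf 2b 5c.
Inner input = (K'⊕ipad) ∥ m = d5 41 36 ∥ 33 39 b3 ac.
Inner hash: sum = 213+65+54+51+57+179+172 = 791; mod 256 = 23 → 17.
Outer input = (K'⊕opad) ∥ inner = bf 2b 5c ∥ 17.
Outer hash (tag): sum = 191+43+92+23 = 349; mod 256 = 93 → 5d.

5d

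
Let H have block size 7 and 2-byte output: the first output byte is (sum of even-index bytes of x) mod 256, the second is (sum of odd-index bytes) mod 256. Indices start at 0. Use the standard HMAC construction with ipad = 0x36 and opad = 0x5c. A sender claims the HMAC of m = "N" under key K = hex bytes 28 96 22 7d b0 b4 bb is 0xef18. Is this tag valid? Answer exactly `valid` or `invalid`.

Key hex bytes 28 96 22 7d b0 b4 bb is exactly B = 7 bytes: K' = 28 96 22 7d b0 b4 bb.
K' ⊕ ipad = 1e a0 14 4b 86 82 8d; K' ⊕ opad = 74 ca 7e 21 ec e8 e7.
Inner hash: even-index sum = 325 mod 256 = 69; odd-index sum = 443 mod 256 = 187 → 45 bb.
Outer hash (recomputed tag): even-index sum = 896 mod 256 = 128; odd-index sum = 536 mod 256 = 24 → 80 18.
Recomputed tag = 8018; claimed = ef18 → mismatch.

invalid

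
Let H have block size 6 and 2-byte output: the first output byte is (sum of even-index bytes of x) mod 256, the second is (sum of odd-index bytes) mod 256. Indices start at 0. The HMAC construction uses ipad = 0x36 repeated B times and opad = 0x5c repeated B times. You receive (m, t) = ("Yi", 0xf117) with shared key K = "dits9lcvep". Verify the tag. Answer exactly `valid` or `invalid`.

valid

Key "dits9lcvep" = 64 69 74 73 39 6c 63 76 65 70 is 10 bytes > B = 6, so hash it first: H(key) = d9 2e, then zero-pad to 6 bytes: K' = d9 2e 00 00 00 00.
K' ⊕ ipad = ef 18 36 36 36 36; K' ⊕ opad = 85 72 5c 5c 5c 5c.
Inner hash: even-index sum = 436 mod 256 = 180; odd-index sum = 237 mod 256 = 237 → b4 ed.
Outer hash (recomputed tag): even-index sum = 497 mod 256 = 241; odd-index sum = 535 mod 256 = 23 → f1 17.
Recomputed tag = f117; claimed = f117 → match.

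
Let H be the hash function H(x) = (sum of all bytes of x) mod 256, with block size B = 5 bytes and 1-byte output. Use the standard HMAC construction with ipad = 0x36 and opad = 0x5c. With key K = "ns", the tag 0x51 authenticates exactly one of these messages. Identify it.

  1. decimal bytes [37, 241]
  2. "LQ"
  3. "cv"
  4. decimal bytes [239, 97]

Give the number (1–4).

2

Key "ns" = 6e 73 is 2 bytes ≤ B = 5; zero-pad to 5 bytes: K' = 6e 73 00 00 00.
K' ⊕ ipad = 58 45 36 36 36; K' ⊕ opad = 32 2f 5c 5c 5c.
m1: inner = H(58 45 36 36 36 25 f1) = 55; tag = H(32 2f 5c 5c 5c 55) = ca
m2: inner = H(58 45 36 36 36 4c 51) = dc; tag = H(32 2f 5c 5c 5c dc) = 51 ← matches
m3: inner = H(58 45 36 36 36 63 76) = 18; tag = H(32 2f 5c 5c 5c 18) = 8d
m4: inner = H(58 45 36 36 36 ef 61) = 8f; tag = H(32 2f 5c 5c 5c 8f) = 04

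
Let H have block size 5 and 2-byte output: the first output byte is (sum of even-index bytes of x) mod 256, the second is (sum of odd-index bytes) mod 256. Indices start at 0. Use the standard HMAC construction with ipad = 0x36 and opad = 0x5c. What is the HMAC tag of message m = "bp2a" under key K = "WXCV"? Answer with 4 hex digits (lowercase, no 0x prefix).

e8eb

Key "WXCV" = 57 58 43 56 is 4 bytes ≤ B = 5; zero-pad to 5 bytes: K' = 57 58 43 56 00.
K' ⊕ ipad = 61 6e 75 60 36.  K' ⊕ opad = 0b 04 1f 0a 5c.
Inner input = (K'⊕ipad) ∥ m = 61 6e 75 60 36 ∥ 62 70 32 61.
Inner hash: even-index sum = 477 mod 256 = 221; odd-index sum = 354 mod 256 = 98 → dd 62.
Outer input = (K'⊕opad) ∥ inner = 0b 04 1f 0a 5c ∥ dd 62.
Outer hash (tag): even-index sum = 232 mod 256 = 232; odd-index sum = 235 mod 256 = 235 → e8 eb.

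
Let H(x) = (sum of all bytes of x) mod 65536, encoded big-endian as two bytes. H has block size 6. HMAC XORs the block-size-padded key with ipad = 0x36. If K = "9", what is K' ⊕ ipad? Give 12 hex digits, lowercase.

Key "9" = 39 is 1 byte ≤ B = 6; zero-pad to 6 bytes: K' = 39 00 00 00 00 00.
XOR each byte with 0x36: 39⊕36=0f, 00⊕36=36, 00⊕36=36, 00⊕36=36, 00⊕36=36, 00⊕36=36.

0f3636363636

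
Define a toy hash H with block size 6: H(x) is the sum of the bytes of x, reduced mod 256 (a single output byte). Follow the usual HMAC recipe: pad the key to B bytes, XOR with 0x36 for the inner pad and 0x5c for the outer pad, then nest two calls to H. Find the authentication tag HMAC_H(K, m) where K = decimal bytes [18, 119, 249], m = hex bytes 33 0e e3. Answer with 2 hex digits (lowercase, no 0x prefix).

2c

Key decimal bytes [18, 119, 249] = 12 77 f9 is 3 bytes ≤ B = 6; zero-pad to 6 bytes: K' = 12 77 f9 00 00 00.
K' ⊕ ipad = 24 41 cf 36 36 36.  K' ⊕ opad = 4e 2b a5 5c 5c 5c.
Inner input = (K'⊕ipad) ∥ m = 24 41 cf 36 36 36 ∥ 33 0e e3.
Inner hash: sum = 36+65+207+54+54+54+51+14+227 = 762; mod 256 = 250 → fa.
Outer input = (K'⊕opad) ∥ inner = 4e 2b a5 5c 5c 5c ∥ fa.
Outer hash (tag): sum = 78+43+165+92+92+92+250 = 812; mod 256 = 44 → 2c.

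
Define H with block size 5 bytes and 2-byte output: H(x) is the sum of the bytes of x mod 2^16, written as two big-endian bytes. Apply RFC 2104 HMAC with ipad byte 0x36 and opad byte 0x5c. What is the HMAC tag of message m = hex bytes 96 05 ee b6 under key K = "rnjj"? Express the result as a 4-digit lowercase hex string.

Key "rnjj" = 72 6e 6a 6a is 4 bytes ≤ B = 5; zero-pad to 5 bytes: K' = 72 6e 6a 6a 00.
K' ⊕ ipad = 44 58 5c 5c 36.  K' ⊕ opad = 2e 32 36 36 5c.
Inner input = (K'⊕ipad) ∥ m = 44 58 5c 5c 36 ∥ 96 05 ee b6.
Inner hash: sum = 68+88+92+92+54+150+5+238+182 = 969 → 03 c9.
Outer input = (K'⊕opad) ∥ inner = 2e 32 36 36 5c ∥ 03 c9.
Outer hash (tag): sum = 46+50+54+54+92+3+201 = 500 → 01 f4.

01f4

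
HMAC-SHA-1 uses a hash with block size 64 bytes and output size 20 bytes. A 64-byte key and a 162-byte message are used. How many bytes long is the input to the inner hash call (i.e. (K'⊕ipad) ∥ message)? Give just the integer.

226

Key is 64 ≤ 64 bytes, zero-padded: |K'| = 64.
Inner input = (K'⊕ipad) ∥ m → 64 + 162 = 226 bytes.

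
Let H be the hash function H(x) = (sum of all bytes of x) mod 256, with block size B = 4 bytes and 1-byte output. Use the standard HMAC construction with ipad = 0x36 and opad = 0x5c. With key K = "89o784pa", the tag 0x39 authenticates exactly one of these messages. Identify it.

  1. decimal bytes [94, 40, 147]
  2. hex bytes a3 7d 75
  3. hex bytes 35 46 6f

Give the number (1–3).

Key "89o784pa" = 38 39 6f 37 38 34 70 61 is 8 bytes > B = 4, so hash it first: H(key) = 54, then zero-pad to 4 bytes: K' = 54 00 00 00.
K' ⊕ ipad = 62 36 36 36; K' ⊕ opad = 08 5c 5c 5c.
m1: inner = H(62 36 36 36 5e 28 93) = 1d; tag = H(08 5c 5c 5c 1d) = 39 ← matches
m2: inner = H(62 36 36 36 a3 7d 75) = 99; tag = H(08 5c 5c 5c 99) = b5
m3: inner = H(62 36 36 36 35 46 6f) = ee; tag = H(08 5c 5c 5c ee) = 0a

1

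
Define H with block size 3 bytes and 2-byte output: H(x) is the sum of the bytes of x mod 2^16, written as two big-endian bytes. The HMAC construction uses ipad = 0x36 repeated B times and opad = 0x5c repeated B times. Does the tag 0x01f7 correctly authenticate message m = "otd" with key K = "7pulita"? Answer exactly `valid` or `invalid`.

valid

Key "7pulita" = 37 70 75 6c 69 74 61 is 7 bytes > B = 3, so hash it first: H(key) = 02 c6, then zero-pad to 3 bytes: K' = 02 c6 00.
K' ⊕ ipad = 34 f0 36; K' ⊕ opad = 5e 9a 5c.
Inner hash: sum = 52+240+54+111+116+100 = 673 → 02 a1.
Outer hash (recomputed tag): sum = 94+154+92+2+161 = 503 → 01 f7.
Recomputed tag = 01f7; claimed = 01f7 → match.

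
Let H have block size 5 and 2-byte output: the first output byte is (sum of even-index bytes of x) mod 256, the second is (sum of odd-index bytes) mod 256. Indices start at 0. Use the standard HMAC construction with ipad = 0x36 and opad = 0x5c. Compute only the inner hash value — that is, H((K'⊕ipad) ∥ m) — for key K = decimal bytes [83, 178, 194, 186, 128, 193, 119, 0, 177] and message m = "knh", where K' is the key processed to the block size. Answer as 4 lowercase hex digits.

6524

Key decimal bytes [83, 178, 194, 186, 128, 193, 119, 0, 177] = 53 b2 c2 ba 80 c1 77 00 b1 is 9 bytes > B = 5, so hash it first: H(key) = bd 2d, then zero-pad to 5 bytes: K' = bd 2d 00 00 00.
K' ⊕ ipad = 8b 1b 36 36 36.
Inner input = 8b 1b 36 36 36 ∥ 6b 6e 68.
Inner hash: even-index sum = 357 mod 256 = 101; odd-index sum = 292 mod 256 = 36 → 65 24.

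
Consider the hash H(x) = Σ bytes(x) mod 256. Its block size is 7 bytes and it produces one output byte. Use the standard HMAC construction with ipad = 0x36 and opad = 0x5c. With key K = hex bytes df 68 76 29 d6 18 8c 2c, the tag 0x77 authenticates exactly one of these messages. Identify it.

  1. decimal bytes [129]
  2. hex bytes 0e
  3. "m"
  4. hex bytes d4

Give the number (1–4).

1

Key hex bytes df 68 76 29 d6 18 8c 2c is 8 bytes > B = 7, so hash it first: H(key) = 8c, then zero-pad to 7 bytes: K' = 8c 00 00 00 00 00 00.
K' ⊕ ipad = ba 36 36 36 36 36 36; K' ⊕ opad = d0 5c 5c 5c 5c 5c 5c.
m1: inner = H(ba 36 36 36 36 36 36 81) = 7f; tag = H(d0 5c 5c 5c 5c 5c 5c 7f) = 77 ← matches
m2: inner = H(ba 36 36 36 36 36 36 0e) = 0c; tag = H(d0 5c 5c 5c 5c 5c 5c 0c) = 04
m3: inner = H(ba 36 36 36 36 36 36 6d) = 6b; tag = H(d0 5c 5c 5c 5c 5c 5c 6b) = 63
m4: inner = H(ba 36 36 36 36 36 36 d4) = d2; tag = H(d0 5c 5c 5c 5c 5c 5c d2) = ca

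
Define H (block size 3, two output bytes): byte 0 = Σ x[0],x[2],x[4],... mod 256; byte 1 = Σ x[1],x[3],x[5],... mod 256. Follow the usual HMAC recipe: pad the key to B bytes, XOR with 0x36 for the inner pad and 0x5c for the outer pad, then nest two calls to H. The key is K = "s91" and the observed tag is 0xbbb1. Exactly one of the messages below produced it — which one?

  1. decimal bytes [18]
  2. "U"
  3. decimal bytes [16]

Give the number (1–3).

3

Key "s91" = 73 39 31 is exactly B = 3 bytes: K' = 73 39 31.
K' ⊕ ipad = 45 0f 07; K' ⊕ opad = 2f 65 6d.
m1: inner = H(45 0f 07 12) = 4c 21; tag = H(2f 65 6d 4c 21) = bdb1
m2: inner = H(45 0f 07 55) = 4c 64; tag = H(2f 65 6d 4c 64) = 00b1
m3: inner = H(45 0f 07 10) = 4c 1f; tag = H(2f 65 6d 4c 1f) = bbb1 ← matches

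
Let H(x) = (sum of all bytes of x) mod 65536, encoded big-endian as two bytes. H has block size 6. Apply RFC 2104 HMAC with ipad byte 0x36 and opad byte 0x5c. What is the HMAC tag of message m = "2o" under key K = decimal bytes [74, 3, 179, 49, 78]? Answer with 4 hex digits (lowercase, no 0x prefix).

02cd

Key decimal bytes [74, 3, 179, 49, 78] = 4a 03 b3 31 4e is 5 bytes ≤ B = 6; zero-pad to 6 bytes: K' = 4a 03 b3 31 4e 00.
K' ⊕ ipad = 7c 35 85 07 78 36.  K' ⊕ opad = 16 5f ef 6d 12 5c.
Inner input = (K'⊕ipad) ∥ m = 7c 35 85 07 78 36 ∥ 32 6f.
Inner hash: sum = 124+53+133+7+120+54+50+111 = 652 → 02 8c.
Outer input = (K'⊕opad) ∥ inner = 16 5f ef 6d 12 5c ∥ 02 8c.
Outer hash (tag): sum = 22+95+239+109+18+92+2+140 = 717 → 02 cd.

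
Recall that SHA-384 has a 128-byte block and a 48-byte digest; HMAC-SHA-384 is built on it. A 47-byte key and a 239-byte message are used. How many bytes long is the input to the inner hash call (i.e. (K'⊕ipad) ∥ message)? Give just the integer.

Key is 47 ≤ 128 bytes, zero-padded: |K'| = 128.
Inner input = (K'⊕ipad) ∥ m → 128 + 239 = 367 bytes.

367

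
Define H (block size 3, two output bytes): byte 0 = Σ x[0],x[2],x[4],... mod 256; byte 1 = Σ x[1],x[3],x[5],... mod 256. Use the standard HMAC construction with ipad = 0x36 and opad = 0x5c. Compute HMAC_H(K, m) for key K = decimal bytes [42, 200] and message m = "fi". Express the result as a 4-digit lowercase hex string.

Key decimal bytes [42, 200] = 2a c8 is 2 bytes ≤ B = 3; zero-pad to 3 bytes: K' = 2a c8 00.
K' ⊕ ipad = 1c fe 36.  K' ⊕ opad = 76 94 5c.
Inner input = (K'⊕ipad) ∥ m = 1c fe 36 ∥ 66 69.
Inner hash: even-index sum = 187 mod 256 = 187; odd-index sum = 356 mod 256 = 100 → bb 64.
Outer input = (K'⊕opad) ∥ inner = 76 94 5c ∥ bb 64.
Outer hash (tag): even-index sum = 310 mod 256 = 54; odd-index sum = 335 mod 256 = 79 → 36 4f.

364f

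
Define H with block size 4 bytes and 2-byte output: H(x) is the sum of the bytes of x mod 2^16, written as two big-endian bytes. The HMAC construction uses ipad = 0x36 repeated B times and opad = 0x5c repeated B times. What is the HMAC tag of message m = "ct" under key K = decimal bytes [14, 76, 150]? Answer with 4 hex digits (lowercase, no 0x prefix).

01e9

Key decimal bytes [14, 76, 150] = 0e 4c 96 is 3 bytes ≤ B = 4; zero-pad to 4 bytes: K' = 0e 4c 96 00.
K' ⊕ ipad = 38 7a a0 36.  K' ⊕ opad = 52 10 ca 5c.
Inner input = (K'⊕ipad) ∥ m = 38 7a a0 36 ∥ 63 74.
Inner hash: sum = 56+122+160+54+99+116 = 607 → 02 5f.
Outer input = (K'⊕opad) ∥ inner = 52 10 ca 5c ∥ 02 5f.
Outer hash (tag): sum = 82+16+202+92+2+95 = 489 → 01 e9.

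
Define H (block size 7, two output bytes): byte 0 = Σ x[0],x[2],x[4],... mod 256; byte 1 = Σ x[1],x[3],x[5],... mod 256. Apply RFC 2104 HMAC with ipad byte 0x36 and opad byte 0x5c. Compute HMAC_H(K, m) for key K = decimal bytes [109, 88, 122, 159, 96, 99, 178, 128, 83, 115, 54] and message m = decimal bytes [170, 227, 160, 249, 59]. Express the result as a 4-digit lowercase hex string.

Key decimal bytes [109, 88, 122, 159, 96, 99, 178, 128, 83, 115, 54] = 6d 58 7a 9f 60 63 b2 80 53 73 36 is 11 bytes > B = 7, so hash it first: H(key) = 82 4d, then zero-pad to 7 bytes: K' = 82 4d 00 00 00 00 00.
K' ⊕ ipad = b4 7b 36 36 36 36 36.  K' ⊕ opad = de 11 5c 5c 5c 5c 5c.
Inner input = (K'⊕ipad) ∥ m = b4 7b 36 36 36 36 36 ∥ aa e3 a0 f9 3b.
Inner hash: even-index sum = 818 mod 256 = 50; odd-index sum = 620 mod 256 = 108 → 32 6c.
Outer input = (K'⊕opad) ∥ inner = de 11 5c 5c 5c 5c 5c ∥ 32 6c.
Outer hash (tag): even-index sum = 606 mod 256 = 94; odd-index sum = 251 mod 256 = 251 → 5e fb.

5efb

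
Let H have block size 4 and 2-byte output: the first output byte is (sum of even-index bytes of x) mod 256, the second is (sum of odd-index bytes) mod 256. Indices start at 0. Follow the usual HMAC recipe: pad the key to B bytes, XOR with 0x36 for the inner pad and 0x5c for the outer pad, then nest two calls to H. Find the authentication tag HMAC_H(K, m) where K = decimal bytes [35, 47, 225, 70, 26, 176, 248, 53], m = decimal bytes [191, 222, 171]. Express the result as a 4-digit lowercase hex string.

66e2

Key decimal bytes [35, 47, 225, 70, 26, 176, 248, 53] = 23 2f e1 46 1a b0 f8 35 is 8 bytes > B = 4, so hash it first: H(key) = 16 5a, then zero-pad to 4 bytes: K' = 16 5a 00 00.
K' ⊕ ipad = 20 6c 36 36.  K' ⊕ opad = 4a 06 5c 5c.
Inner input = (K'⊕ipad) ∥ m = 20 6c 36 36 ∥ bf de ab.
Inner hash: even-index sum = 448 mod 256 = 192; odd-index sum = 384 mod 256 = 128 → c0 80.
Outer input = (K'⊕opad) ∥ inner = 4a 06 5c 5c ∥ c0 80.
Outer hash (tag): even-index sum = 358 mod 256 = 102; odd-index sum = 226 mod 256 = 226 → 66 e2.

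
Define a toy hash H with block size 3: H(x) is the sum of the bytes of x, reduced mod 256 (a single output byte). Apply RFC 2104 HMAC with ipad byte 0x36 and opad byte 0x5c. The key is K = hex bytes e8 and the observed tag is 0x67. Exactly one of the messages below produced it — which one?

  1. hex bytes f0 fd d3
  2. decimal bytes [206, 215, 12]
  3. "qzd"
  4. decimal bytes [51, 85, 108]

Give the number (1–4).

Key hex bytes e8 is 1 byte ≤ B = 3; zero-pad to 3 bytes: K' = e8 00 00.
K' ⊕ ipad = de 36 36; K' ⊕ opad = b4 5c 5c.
m1: inner = H(de 36 36 f0 fd d3) = 0a; tag = H(b4 5c 5c 0a) = 76
m2: inner = H(de 36 36 ce d7 0c) = fb; tag = H(b4 5c 5c fb) = 67 ← matches
m3: inner = H(de 36 36 71 7a 64) = 99; tag = H(b4 5c 5c 99) = 05
m4: inner = H(de 36 36 33 55 6c) = 3e; tag = H(b4 5c 5c 3e) = aa

2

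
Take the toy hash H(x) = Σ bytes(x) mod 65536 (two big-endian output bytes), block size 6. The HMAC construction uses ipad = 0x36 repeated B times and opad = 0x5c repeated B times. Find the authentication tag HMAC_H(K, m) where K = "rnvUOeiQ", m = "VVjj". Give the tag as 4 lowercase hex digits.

02d2

Key "rnvUOeiQ" = 72 6e 76 55 4f 65 69 51 is 8 bytes > B = 6, so hash it first: H(key) = 03 19, then zero-pad to 6 bytes: K' = 03 19 00 00 00 00.
K' ⊕ ipad = 35 2f 36 36 36 36.  K' ⊕ opad = 5f 45 5c 5c 5c 5c.
Inner input = (K'⊕ipad) ∥ m = 35 2f 36 36 36 36 ∥ 56 56 6a 6a.
Inner hash: sum = 53+47+54+54+54+54+86+86+106+106 = 700 → 02 bc.
Outer input = (K'⊕opad) ∥ inner = 5f 45 5c 5c 5c 5c ∥ 02 bc.
Outer hash (tag): sum = 95+69+92+92+92+92+2+188 = 722 → 02 d2.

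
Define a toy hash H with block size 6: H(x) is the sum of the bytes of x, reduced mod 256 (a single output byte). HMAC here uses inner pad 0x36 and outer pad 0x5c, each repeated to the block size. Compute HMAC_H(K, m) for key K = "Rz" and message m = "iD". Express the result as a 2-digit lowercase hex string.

Key "Rz" = 52 7a is 2 bytes ≤ B = 6; zero-pad to 6 bytes: K' = 52 7a 00 00 00 00.
K' ⊕ ipad = 64 4c 36 36 36 36.  K' ⊕ opad = 0e 26 5c 5c 5c 5c.
Inner input = (K'⊕ipad) ∥ m = 64 4c 36 36 36 36 ∥ 69 44.
Inner hash: sum = 100+76+54+54+54+54+105+68 = 565; mod 256 = 53 → 35.
Outer input = (K'⊕opad) ∥ inner = 0e 26 5c 5c 5c 5c ∥ 35.
Outer hash (tag): sum = 14+38+92+92+92+92+53 = 473; mod 256 = 217 → d9.

d9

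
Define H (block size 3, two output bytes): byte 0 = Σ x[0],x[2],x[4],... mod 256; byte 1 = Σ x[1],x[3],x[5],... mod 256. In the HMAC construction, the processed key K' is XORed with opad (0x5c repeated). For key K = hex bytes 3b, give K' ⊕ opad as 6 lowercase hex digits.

675c5c

Key hex bytes 3b is 1 byte ≤ B = 3; zero-pad to 3 bytes: K' = 3b 00 00.
XOR each byte with 0x5c: 3b⊕5c=67, 00⊕5c=5c, 00⊕5c=5c.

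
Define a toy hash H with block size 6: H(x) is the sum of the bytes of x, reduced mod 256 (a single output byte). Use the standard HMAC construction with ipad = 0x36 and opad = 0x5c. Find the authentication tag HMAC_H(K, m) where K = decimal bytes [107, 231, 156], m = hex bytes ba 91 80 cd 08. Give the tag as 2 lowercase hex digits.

e0

Key decimal bytes [107, 231, 156] = 6b e7 9c is 3 bytes ≤ B = 6; zero-pad to 6 bytes: K' = 6b e7 9c 00 00 00.
K' ⊕ ipad = 5d d1 aa 36 36 36.  K' ⊕ opad = 37 bb c0 5c 5c 5c.
Inner input = (K'⊕ipad) ∥ m = 5d d1 aa 36 36 36 ∥ ba 91 80 cd 08.
Inner hash: sum = 93+209+170+54+54+54+186+145+128+205+8 = 1306; mod 256 = 26 → 1a.
Outer input = (K'⊕opad) ∥ inner = 37 bb c0 5c 5c 5c ∥ 1a.
Outer hash (tag): sum = 55+187+192+92+92+92+26 = 736; mod 256 = 224 → e0.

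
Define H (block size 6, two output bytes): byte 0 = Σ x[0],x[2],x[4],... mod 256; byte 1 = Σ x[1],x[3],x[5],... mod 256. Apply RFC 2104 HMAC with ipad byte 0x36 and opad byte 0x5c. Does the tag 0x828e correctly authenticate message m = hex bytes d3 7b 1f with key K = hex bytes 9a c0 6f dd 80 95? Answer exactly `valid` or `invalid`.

Key hex bytes 9a c0 6f dd 80 95 is exactly B = 6 bytes: K' = 9a c0 6f dd 80 95.
K' ⊕ ipad = ac f6 59 eb b6 a3; K' ⊕ opad = c6 9c 33 81 dc c9.
Inner hash: even-index sum = 685 mod 256 = 173; odd-index sum = 767 mod 256 = 255 → ad ff.
Outer hash (recomputed tag): even-index sum = 642 mod 256 = 130; odd-index sum = 741 mod 256 = 229 → 82 e5.
Recomputed tag = 82e5; claimed = 828e → mismatch.

invalid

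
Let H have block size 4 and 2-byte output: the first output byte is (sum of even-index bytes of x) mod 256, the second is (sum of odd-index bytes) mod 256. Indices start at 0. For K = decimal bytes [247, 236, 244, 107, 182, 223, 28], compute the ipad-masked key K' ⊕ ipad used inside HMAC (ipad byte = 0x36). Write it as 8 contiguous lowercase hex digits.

8b003636

Key decimal bytes [247, 236, 244, 107, 182, 223, 28] = f7 ec f4 6b b6 df 1c is 7 bytes > B = 4, so hash it first: H(key) = bd 36, then zero-pad to 4 bytes: K' = bd 36 00 00.
XOR each byte with 0x36: bd⊕36=8b, 36⊕36=00, 00⊕36=36, 00⊕36=36.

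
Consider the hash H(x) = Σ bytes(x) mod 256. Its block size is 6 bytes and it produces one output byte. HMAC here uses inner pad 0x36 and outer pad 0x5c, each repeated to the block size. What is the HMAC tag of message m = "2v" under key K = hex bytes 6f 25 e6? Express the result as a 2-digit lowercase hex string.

00

Key hex bytes 6f 25 e6 is 3 bytes ≤ B = 6; zero-pad to 6 bytes: K' = 6f 25 e6 00 00 00.
K' ⊕ ipad = 59 13 d0 36 36 36.  K' ⊕ opad = 33 79 ba 5c 5c 5c.
Inner input = (K'⊕ipad) ∥ m = 59 13 d0 36 36 36 ∥ 32 76.
Inner hash: sum = 89+19+208+54+54+54+50+118 = 646; mod 256 = 134 → 86.
Outer input = (K'⊕opad) ∥ inner = 33 79 ba 5c 5c 5c ∥ 86.
Outer hash (tag): sum = 51+121+186+92+92+92+134 = 768; mod 256 = 0 → 00.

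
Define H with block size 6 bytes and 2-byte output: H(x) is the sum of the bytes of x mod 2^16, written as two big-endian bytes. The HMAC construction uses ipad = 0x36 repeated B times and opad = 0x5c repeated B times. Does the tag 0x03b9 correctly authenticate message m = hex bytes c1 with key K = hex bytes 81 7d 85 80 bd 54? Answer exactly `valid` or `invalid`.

Key hex bytes 81 7d 85 80 bd 54 is exactly B = 6 bytes: K' = 81 7d 85 80 bd 54.
K' ⊕ ipad = b7 4b b3 b6 8b 62; K' ⊕ opad = dd 21 d9 dc e1 08.
Inner hash: sum = 183+75+179+182+139+98+193 = 1049 → 04 19.
Outer hash (recomputed tag): sum = 221+33+217+220+225+8+4+25 = 953 → 03 b9.
Recomputed tag = 03b9; claimed = 03b9 → match.

valid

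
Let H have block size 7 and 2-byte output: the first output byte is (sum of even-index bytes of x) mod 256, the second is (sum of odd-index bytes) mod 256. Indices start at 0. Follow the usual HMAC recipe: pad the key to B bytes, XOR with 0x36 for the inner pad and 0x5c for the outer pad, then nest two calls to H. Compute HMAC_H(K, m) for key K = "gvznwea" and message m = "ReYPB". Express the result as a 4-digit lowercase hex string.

a17f

Key "gvznwea" = 67 76 7a 6e 77 65 61 is exactly B = 7 bytes: K' = 67 76 7a 6e 77 65 61.
K' ⊕ ipad = 51 40 4c 58 41 53 57.  K' ⊕ opad = 3b 2a 26 32 2b 39 3d.
Inner input = (K'⊕ipad) ∥ m = 51 40 4c 58 41 53 57 ∥ 52 65 59 50 42.
Inner hash: even-index sum = 490 mod 256 = 234; odd-index sum = 472 mod 256 = 216 → ea d8.
Outer input = (K'⊕opad) ∥ inner = 3b 2a 26 32 2b 39 3d ∥ ea d8.
Outer hash (tag): even-index sum = 417 mod 256 = 161; odd-index sum = 383 mod 256 = 127 → a1 7f.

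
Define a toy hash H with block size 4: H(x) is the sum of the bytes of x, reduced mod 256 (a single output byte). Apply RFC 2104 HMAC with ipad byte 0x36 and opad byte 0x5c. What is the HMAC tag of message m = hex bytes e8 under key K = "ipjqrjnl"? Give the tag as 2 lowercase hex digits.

30

Key "ipjqrjnl" = 69 70 6a 71 72 6a 6e 6c is 8 bytes > B = 4, so hash it first: H(key) = 6a, then zero-pad to 4 bytes: K' = 6a 00 00 00.
K' ⊕ ipad = 5c 36 36 36.  K' ⊕ opad = 36 5c 5c 5c.
Inner input = (K'⊕ipad) ∥ m = 5c 36 36 36 ∥ e8.
Inner hash: sum = 92+54+54+54+232 = 486; mod 256 = 230 → e6.
Outer input = (K'⊕opad) ∥ inner = 36 5c 5c 5c ∥ e6.
Outer hash (tag): sum = 54+92+92+92+230 = 560; mod 256 = 48 → 30.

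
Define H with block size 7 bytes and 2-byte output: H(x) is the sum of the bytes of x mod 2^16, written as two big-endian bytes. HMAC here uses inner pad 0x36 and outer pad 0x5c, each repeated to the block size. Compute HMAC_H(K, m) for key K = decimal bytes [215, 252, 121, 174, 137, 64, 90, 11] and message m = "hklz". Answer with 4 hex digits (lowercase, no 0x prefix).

Key decimal bytes [215, 252, 121, 174, 137, 64, 90, 11] = d7 fc 79 ae 89 40 5a 0b is 8 bytes > B = 7, so hash it first: H(key) = 04 28, then zero-pad to 7 bytes: K' = 04 28 00 00 00 00 00.
K' ⊕ ipad = 32 1e 36 36 36 36 36.  K' ⊕ opad = 58 74 5c 5c 5c 5c 5c.
Inner input = (K'⊕ipad) ∥ m = 32 1e 36 36 36 36 36 ∥ 68 6b 6c 7a.
Inner hash: sum = 50+30+54+54+54+54+54+104+107+108+122 = 791 → 03 17.
Outer input = (K'⊕opad) ∥ inner = 58 74 5c 5c 5c 5c 5c ∥ 03 17.
Outer hash (tag): sum = 88+116+92+92+92+92+92+3+23 = 690 → 02 b2.

02b2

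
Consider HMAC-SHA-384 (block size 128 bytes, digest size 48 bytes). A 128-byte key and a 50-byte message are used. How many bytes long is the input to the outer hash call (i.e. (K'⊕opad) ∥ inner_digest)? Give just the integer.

176

Key is 128 ≤ 128 bytes, zero-padded: |K'| = 128.
Outer input = (K'⊕opad) ∥ H(inner) → 128 + 48 = 176 bytes.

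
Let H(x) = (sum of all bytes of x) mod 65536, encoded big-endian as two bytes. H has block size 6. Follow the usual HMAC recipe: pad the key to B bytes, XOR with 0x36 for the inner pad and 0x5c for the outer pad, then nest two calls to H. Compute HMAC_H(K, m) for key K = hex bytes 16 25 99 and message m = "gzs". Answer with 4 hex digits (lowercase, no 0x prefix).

Key hex bytes 16 25 99 is 3 bytes ≤ B = 6; zero-pad to 6 bytes: K' = 16 25 99 00 00 00.
K' ⊕ ipad = 20 13 af 36 36 36.  K' ⊕ opad = 4a 79 c5 5c 5c 5c.
Inner input = (K'⊕ipad) ∥ m = 20 13 af 36 36 36 ∥ 67 7a 73.
Inner hash: sum = 32+19+175+54+54+54+103+122+115 = 728 → 02 d8.
Outer input = (K'⊕opad) ∥ inner = 4a 79 c5 5c 5c 5c ∥ 02 d8.
Outer hash (tag): sum = 74+121+197+92+92+92+2+216 = 886 → 03 76.

0376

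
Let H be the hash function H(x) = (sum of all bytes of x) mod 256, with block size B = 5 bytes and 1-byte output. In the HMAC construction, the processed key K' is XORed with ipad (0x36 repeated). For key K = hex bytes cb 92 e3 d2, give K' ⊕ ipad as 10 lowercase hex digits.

Key hex bytes cb 92 e3 d2 is 4 bytes ≤ B = 5; zero-pad to 5 bytes: K' = cb 92 e3 d2 00.
XOR each byte with 0x36: cb⊕36=fd, 92⊕36=a4, e3⊕36=d5, d2⊕36=e4, 00⊕36=36.

fda4d5e436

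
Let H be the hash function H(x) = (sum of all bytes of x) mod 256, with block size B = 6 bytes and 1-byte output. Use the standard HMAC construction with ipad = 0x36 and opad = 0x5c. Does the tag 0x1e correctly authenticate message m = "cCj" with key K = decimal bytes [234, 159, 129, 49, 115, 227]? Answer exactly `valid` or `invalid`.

valid

Key decimal bytes [234, 159, 129, 49, 115, 227] = ea 9f 81 31 73 e3 is exactly B = 6 bytes: K' = ea 9f 81 31 73 e3.
K' ⊕ ipad = dc a9 b7 07 45 d5; K' ⊕ opad = b6 c3 dd 6d 2f bf.
Inner hash: sum = 220+169+183+7+69+213+99+67+106 = 1133; mod 256 = 109 → 6d.
Outer hash (recomputed tag): sum = 182+195+221+109+47+191+109 = 1054; mod 256 = 30 → 1e.
Recomputed tag = 1e; claimed = 1e → match.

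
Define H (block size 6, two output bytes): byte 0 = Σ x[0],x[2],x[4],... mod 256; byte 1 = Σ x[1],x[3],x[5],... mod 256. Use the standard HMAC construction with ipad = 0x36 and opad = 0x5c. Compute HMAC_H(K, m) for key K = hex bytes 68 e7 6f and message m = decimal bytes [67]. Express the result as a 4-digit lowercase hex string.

Key hex bytes 68 e7 6f is 3 bytes ≤ B = 6; zero-pad to 6 bytes: K' = 68 e7 6f 00 00 00.
K' ⊕ ipad = 5e d1 59 36 36 36.  K' ⊕ opad = 34 bb 33 5c 5c 5c.
Inner input = (K'⊕ipad) ∥ m = 5e d1 59 36 36 36 ∥ 43.
Inner hash: even-index sum = 304 mod 256 = 48; odd-index sum = 317 mod 256 = 61 → 30 3d.
Outer input = (K'⊕opad) ∥ inner = 34 bb 33 5c 5c 5c ∥ 30 3d.
Outer hash (tag): even-index sum = 243 mod 256 = 243; odd-index sum = 432 mod 256 = 176 → f3 b0.

f3b0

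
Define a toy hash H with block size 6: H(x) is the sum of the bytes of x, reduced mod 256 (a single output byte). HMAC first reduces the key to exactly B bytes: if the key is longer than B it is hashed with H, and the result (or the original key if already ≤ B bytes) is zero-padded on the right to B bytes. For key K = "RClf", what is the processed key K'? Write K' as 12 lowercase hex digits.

52436c660000

Key "RClf" = 52 43 6c 66 is 4 bytes ≤ B = 6; zero-pad to 6 bytes: K' = 52 43 6c 66 00 00.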